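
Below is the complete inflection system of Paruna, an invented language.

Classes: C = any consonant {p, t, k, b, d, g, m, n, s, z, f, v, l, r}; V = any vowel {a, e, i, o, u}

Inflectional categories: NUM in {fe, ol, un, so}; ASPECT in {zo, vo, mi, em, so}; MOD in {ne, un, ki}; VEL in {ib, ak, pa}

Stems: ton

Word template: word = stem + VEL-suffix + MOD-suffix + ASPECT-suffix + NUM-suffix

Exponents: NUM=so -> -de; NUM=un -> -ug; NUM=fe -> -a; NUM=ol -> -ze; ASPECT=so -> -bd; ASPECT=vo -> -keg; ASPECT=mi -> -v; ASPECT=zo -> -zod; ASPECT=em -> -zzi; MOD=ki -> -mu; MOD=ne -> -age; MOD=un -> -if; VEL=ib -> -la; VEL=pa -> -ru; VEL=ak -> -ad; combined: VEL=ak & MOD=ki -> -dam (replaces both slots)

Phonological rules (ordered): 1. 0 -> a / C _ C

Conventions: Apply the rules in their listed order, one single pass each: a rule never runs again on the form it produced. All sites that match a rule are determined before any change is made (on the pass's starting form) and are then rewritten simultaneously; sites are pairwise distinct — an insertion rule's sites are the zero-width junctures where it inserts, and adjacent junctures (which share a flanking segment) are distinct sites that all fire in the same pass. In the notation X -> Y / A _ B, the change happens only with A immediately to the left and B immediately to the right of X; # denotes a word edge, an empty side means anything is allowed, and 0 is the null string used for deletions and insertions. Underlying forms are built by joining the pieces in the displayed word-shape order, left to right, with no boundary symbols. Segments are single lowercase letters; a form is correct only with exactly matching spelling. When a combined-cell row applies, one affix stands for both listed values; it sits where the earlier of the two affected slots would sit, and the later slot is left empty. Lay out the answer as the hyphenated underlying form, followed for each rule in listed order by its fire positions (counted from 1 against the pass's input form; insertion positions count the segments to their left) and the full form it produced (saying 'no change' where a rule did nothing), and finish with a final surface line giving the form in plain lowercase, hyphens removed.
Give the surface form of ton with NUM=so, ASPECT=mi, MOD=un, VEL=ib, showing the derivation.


underlying: ton-la-if-v-de
1. 0 -> a / C _ C: inserts after position(s) 3, 7, 8: tonalaifavade
surface: tonalaifavade


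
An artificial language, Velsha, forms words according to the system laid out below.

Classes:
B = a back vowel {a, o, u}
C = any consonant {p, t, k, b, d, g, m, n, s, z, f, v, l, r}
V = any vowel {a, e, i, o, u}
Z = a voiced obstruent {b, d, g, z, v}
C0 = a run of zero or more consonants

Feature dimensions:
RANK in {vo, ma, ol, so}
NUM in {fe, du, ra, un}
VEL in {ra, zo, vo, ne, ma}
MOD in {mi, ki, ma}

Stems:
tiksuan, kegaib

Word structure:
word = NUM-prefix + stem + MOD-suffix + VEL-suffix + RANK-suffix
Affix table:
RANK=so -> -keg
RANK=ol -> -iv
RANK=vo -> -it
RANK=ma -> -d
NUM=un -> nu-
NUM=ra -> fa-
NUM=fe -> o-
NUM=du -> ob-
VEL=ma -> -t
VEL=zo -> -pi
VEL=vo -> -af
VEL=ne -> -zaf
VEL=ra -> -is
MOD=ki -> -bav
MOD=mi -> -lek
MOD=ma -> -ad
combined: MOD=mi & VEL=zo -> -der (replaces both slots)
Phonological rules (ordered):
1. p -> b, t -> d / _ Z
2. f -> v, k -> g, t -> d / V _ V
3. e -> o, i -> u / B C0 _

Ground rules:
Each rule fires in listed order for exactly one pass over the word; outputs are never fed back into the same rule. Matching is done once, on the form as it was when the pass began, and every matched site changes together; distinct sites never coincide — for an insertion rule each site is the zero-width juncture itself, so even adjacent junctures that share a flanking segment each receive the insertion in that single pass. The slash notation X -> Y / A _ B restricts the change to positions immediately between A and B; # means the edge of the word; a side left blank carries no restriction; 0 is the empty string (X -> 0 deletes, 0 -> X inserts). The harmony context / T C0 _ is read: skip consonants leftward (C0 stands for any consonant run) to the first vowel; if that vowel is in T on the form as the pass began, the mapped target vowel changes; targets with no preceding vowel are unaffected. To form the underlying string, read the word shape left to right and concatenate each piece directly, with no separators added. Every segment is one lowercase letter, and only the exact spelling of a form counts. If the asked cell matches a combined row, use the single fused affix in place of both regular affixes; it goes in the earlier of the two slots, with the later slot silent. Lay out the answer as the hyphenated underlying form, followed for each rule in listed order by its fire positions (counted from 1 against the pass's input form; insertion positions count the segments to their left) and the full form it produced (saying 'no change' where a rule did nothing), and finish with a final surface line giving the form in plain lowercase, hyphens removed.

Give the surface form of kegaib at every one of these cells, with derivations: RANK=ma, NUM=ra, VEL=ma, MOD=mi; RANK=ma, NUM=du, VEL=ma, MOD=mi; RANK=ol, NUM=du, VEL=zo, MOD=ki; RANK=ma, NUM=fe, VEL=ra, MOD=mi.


cell RANK=ma, NUM=ra, VEL=ma, MOD=mi:
underlying: fa-kegaib-lek-t-d
1. p -> b, t -> d / _ Z: fires at position(s) 12: fakegaiblekdd
2. f -> v, k -> g, t -> d / V _ V: fires at position(s) 3: fagegaiblekdd
3. e -> o, i -> u / B C0 _: fires at position(s) 4, 7: fagogaublekdd
surface: fagogaublekdd

cell RANK=ma, NUM=du, VEL=ma, MOD=mi:
underlying: ob-kegaib-lek-t-d
1. p -> b, t -> d / _ Z: fires at position(s) 12: obkegaiblekdd
2. f -> v, k -> g, t -> d / V _ V: no change
3. e -> o, i -> u / B C0 _: fires at position(s) 4, 7: obkogaublekdd
surface: obkogaublekdd

cell RANK=ol, NUM=du, VEL=zo, MOD=ki:
underlying: ob-kegaib-bav-pi-iv
1. p -> b, t -> d / _ Z: no change
2. f -> v, k -> g, t -> d / V _ V: no change
3. e -> o, i -> u / B C0 _: fires at position(s) 4, 7, 13: obkogaubbavpuiv
surface: obkogaubbavpuiv

cell RANK=ma, NUM=fe, VEL=ra, MOD=mi:
underlying: o-kegaib-lek-is-d
1. p -> b, t -> d / _ Z: no change
2. f -> v, k -> g, t -> d / V _ V: fires at position(s) 2, 10: ogegaiblegisd
3. e -> o, i -> u / B C0 _: fires at position(s) 3, 6: ogogaublegisd
surface: ogogaublegisd


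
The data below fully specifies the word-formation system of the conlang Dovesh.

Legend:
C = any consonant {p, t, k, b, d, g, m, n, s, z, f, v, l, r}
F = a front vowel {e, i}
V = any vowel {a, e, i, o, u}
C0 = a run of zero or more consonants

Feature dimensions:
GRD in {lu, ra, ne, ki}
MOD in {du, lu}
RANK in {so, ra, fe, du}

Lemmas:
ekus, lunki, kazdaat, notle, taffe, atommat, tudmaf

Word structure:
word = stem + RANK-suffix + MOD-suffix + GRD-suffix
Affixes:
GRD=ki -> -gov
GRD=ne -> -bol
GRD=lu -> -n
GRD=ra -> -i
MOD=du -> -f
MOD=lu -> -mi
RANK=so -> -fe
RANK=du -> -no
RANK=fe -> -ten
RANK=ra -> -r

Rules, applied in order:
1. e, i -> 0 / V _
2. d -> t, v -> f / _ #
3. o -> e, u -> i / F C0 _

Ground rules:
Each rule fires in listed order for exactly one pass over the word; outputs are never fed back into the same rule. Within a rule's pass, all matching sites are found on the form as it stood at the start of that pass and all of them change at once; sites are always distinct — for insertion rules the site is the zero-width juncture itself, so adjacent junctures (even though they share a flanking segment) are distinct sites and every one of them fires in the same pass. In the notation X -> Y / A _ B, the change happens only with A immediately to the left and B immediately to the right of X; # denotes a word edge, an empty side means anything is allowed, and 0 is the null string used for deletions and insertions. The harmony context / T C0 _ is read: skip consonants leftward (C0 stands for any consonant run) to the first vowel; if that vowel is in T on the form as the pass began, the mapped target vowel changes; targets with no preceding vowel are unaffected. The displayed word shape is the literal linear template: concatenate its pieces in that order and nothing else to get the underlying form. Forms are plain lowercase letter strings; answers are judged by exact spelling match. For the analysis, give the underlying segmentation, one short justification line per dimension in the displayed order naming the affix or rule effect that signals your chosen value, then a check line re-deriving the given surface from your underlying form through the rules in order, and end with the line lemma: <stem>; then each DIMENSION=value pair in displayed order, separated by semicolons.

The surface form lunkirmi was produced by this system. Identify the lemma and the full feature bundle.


underlying: lunki-r-mi-i
GRD=ra - signalled by the affix -i
MOD=lu - signalled by the affix -mi
RANK=ra - signalled by the affix -r
check: lunkirmii -> lunkirmi -> lunkirmi -> lunkirmi
lemma: lunki; GRD=ra; MOD=lu; RANK=ra


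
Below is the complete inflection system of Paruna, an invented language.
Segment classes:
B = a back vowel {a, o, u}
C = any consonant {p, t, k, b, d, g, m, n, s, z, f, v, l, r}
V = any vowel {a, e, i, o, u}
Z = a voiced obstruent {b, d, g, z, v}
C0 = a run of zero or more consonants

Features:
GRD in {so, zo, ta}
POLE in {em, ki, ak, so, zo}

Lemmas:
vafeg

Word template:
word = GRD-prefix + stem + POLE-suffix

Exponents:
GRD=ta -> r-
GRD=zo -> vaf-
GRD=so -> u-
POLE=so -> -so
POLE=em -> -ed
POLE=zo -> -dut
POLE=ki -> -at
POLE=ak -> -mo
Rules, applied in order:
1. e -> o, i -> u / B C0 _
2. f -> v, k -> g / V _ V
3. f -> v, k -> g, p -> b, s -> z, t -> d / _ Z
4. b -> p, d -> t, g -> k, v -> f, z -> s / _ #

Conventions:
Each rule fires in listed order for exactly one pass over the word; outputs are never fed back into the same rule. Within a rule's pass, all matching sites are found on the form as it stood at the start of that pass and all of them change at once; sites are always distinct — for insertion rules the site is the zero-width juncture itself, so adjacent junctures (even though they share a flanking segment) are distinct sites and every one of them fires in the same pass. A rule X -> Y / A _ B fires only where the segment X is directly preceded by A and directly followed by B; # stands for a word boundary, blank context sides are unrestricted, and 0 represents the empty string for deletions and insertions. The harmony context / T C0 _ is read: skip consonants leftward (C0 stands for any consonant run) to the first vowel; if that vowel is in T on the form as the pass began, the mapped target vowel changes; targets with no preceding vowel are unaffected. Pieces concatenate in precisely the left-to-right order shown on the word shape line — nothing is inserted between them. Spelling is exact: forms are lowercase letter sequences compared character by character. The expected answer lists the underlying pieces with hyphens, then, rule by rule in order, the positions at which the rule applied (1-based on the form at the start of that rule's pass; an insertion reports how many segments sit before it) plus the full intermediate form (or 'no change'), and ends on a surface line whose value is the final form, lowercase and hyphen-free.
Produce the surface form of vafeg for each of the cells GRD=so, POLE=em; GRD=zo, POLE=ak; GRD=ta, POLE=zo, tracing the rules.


cell GRD=so, POLE=em:
underlying: u-vafeg-ed
1. e -> o, i -> u / B C0 _: fires at position(s) 5: uvafoged
2. f -> v, k -> g / V _ V: fires at position(s) 4: uvavoged
3. f -> v, k -> g, p -> b, s -> z, t -> d / _ Z: no change
4. b -> p, d -> t, g -> k, v -> f, z -> s / _ #: fires at position(s) 8: uvavoget
surface: uvavoget

cell GRD=zo, POLE=ak:
underlying: vaf-vafeg-mo
1. e -> o, i -> u / B C0 _: fires at position(s) 7: vafvafogmo
2. f -> v, k -> g / V _ V: fires at position(s) 6: vafvavogmo
3. f -> v, k -> g, p -> b, s -> z, t -> d / _ Z: fires at position(s) 3: vavvavogmo
4. b -> p, d -> t, g -> k, v -> f, z -> s / _ #: no change
surface: vavvavogmo

cell GRD=ta, POLE=zo:
underlying: r-vafeg-dut
1. e -> o, i -> u / B C0 _: fires at position(s) 5: rvafogdut
2. f -> v, k -> g / V _ V: fires at position(s) 4: rvavogdut
3. f -> v, k -> g, p -> b, s -> z, t -> d / _ Z: no change
4. b -> p, d -> t, g -> k, v -> f, z -> s / _ #: no change
surface: rvavogdut


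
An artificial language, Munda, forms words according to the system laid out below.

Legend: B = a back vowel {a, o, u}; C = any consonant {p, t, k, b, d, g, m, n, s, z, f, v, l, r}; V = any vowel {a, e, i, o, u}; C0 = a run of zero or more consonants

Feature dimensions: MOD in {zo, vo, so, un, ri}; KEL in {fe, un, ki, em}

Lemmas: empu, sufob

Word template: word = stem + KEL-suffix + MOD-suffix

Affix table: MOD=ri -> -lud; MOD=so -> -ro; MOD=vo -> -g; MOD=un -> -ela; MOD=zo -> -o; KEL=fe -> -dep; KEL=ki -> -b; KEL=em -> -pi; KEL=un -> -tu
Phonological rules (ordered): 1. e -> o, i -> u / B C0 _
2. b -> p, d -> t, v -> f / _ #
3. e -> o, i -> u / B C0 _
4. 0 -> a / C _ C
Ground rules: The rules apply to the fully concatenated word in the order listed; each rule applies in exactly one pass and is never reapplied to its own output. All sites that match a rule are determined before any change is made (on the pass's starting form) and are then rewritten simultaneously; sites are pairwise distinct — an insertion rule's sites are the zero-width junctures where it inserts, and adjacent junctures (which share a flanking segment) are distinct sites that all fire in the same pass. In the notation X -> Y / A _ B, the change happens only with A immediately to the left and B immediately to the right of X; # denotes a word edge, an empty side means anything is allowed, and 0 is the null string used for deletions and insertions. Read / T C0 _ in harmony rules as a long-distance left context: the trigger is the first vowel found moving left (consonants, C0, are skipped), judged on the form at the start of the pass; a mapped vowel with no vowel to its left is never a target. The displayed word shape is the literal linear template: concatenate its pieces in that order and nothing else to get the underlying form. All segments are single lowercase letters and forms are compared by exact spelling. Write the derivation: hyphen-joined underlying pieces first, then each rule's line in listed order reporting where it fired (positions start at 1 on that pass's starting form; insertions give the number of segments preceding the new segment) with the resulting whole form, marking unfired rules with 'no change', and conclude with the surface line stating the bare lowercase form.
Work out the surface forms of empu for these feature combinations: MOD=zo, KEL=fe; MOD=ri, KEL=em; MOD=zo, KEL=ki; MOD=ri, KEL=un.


cell MOD=zo, KEL=fe:
underlying: empu-dep-o
1. e -> o, i -> u / B C0 _: fires at position(s) 6: empudopo
2. b -> p, d -> t, v -> f / _ #: no change
3. e -> o, i -> u / B C0 _: no change
4. 0 -> a / C _ C: inserts after position(s) 2: emapudopo
surface: emapudopo

cell MOD=ri, KEL=em:
underlying: empu-pi-lud
1. e -> o, i -> u / B C0 _: fires at position(s) 6: empupulud
2. b -> p, d -> t, v -> f / _ #: fires at position(s) 9: empupulut
3. e -> o, i -> u / B C0 _: no change
4. 0 -> a / C _ C: inserts after position(s) 2: emapupulut
surface: emapupulut

cell MOD=zo, KEL=ki:
underlying: empu-b-o
1. e -> o, i -> u / B C0 _: no change
2. b -> p, d -> t, v -> f / _ #: no change
3. e -> o, i -> u / B C0 _: no change
4. 0 -> a / C _ C: inserts after position(s) 2: emapubo
surface: emapubo

cell MOD=ri, KEL=un:
underlying: empu-tu-lud
1. e -> o, i -> u / B C0 _: no change
2. b -> p, d -> t, v -> f / _ #: fires at position(s) 9: emputulut
3. e -> o, i -> u / B C0 _: no change
4. 0 -> a / C _ C: inserts after position(s) 2: emaputulut
surface: emaputulut


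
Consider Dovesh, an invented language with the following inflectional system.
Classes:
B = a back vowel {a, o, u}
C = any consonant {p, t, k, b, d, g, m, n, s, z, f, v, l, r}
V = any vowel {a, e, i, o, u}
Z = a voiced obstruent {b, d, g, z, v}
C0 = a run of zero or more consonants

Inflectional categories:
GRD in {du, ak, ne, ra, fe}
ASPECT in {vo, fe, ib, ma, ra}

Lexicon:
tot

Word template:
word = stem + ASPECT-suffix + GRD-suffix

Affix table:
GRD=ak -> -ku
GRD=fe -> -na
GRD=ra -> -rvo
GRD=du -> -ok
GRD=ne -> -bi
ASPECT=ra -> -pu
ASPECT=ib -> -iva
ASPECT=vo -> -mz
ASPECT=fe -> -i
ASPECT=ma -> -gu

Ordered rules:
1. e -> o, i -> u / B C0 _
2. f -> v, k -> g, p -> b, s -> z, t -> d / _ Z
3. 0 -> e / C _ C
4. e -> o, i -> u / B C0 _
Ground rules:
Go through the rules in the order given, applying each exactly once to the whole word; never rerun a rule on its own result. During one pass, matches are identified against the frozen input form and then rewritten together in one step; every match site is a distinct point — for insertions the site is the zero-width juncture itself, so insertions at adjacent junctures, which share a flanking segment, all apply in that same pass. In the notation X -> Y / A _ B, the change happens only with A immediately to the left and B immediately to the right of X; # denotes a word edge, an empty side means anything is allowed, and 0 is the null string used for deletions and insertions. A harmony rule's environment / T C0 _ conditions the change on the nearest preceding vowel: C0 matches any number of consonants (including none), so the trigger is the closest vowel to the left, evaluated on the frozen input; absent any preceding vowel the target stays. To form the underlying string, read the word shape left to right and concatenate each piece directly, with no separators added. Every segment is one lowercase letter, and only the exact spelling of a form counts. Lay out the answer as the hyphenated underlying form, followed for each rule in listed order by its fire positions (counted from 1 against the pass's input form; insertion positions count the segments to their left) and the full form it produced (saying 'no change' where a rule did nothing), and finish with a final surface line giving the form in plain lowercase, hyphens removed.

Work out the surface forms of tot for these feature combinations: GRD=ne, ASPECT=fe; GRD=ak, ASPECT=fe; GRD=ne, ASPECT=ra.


cell GRD=ne, ASPECT=fe:
underlying: tot-i-bi
1. e -> o, i -> u / B C0 _: fires at position(s) 4: totubi
2. f -> v, k -> g, p -> b, s -> z, t -> d / _ Z: no change
3. 0 -> e / C _ C: no change
4. e -> o, i -> u / B C0 _: fires at position(s) 6: totubu
surface: totubu

cell GRD=ak, ASPECT=fe:
underlying: tot-i-ku
1. e -> o, i -> u / B C0 _: fires at position(s) 4: totuku
2. f -> v, k -> g, p -> b, s -> z, t -> d / _ Z: no change
3. 0 -> e / C _ C: no change
4. e -> o, i -> u / B C0 _: no change
surface: totuku

cell GRD=ne, ASPECT=ra:
underlying: tot-pu-bi
1. e -> o, i -> u / B C0 _: fires at position(s) 7: totpubu
2. f -> v, k -> g, p -> b, s -> z, t -> d / _ Z: no change
3. 0 -> e / C _ C: inserts after position(s) 3: totepubu
4. e -> o, i -> u / B C0 _: fires at position(s) 4: totopubu
surface: totopubu


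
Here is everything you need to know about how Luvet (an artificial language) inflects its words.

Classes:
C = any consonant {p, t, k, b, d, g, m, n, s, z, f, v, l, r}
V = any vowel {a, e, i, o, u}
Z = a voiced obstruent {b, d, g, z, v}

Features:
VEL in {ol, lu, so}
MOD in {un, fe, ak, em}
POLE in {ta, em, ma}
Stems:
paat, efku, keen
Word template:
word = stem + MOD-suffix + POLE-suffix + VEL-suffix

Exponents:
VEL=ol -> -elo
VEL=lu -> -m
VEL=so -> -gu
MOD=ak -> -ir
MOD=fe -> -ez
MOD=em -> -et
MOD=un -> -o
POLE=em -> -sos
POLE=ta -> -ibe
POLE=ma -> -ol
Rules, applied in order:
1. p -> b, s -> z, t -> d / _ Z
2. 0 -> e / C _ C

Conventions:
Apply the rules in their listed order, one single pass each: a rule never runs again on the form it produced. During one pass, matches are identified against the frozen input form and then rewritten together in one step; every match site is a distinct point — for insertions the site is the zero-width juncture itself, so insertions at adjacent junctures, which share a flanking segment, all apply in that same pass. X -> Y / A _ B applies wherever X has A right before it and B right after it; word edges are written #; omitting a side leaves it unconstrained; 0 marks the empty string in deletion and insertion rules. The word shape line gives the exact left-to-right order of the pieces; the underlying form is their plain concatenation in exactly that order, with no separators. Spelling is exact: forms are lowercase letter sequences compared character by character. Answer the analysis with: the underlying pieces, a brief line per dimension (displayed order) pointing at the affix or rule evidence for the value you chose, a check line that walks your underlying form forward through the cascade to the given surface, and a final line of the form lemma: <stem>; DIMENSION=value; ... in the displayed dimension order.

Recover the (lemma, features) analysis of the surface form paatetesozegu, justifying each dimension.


underlying: paat-et-sos-gu
VEL=so - signalled by the affix -gu
MOD=em - signalled by the affix -et
POLE=em - signalled by the affix -sos
check: paatetsosgu -> paatetsozgu -> paatetesozegu
lemma: paat; VEL=so; MOD=em; POLE=em


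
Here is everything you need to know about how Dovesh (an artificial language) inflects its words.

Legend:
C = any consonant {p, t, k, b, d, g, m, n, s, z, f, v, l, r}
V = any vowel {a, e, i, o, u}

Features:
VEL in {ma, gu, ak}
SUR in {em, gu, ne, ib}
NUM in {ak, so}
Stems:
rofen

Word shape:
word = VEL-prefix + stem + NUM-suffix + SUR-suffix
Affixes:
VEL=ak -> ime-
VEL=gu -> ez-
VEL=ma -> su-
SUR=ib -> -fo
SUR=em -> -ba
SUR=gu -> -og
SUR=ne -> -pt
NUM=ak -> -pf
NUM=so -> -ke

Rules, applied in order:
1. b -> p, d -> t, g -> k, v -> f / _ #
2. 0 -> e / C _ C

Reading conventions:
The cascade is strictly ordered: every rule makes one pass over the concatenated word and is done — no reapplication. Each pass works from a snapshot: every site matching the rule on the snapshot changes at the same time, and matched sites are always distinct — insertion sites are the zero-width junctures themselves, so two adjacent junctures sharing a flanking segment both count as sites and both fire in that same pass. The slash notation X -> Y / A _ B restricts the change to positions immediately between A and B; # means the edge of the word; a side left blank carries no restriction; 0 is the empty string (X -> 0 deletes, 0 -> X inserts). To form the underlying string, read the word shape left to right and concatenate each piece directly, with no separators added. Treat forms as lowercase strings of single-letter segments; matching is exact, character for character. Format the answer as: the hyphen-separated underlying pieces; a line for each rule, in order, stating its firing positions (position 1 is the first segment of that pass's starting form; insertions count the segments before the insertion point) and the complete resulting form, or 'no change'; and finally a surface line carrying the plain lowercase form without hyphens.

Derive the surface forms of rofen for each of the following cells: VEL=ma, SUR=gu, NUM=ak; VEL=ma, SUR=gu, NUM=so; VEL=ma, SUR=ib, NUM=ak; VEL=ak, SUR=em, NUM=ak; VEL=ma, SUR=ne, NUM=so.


cell VEL=ma, SUR=gu, NUM=ak:
underlying: su-rofen-pf-og
1. b -> p, d -> t, g -> k, v -> f / _ #: fires at position(s) 11: surofenpfok
2. 0 -> e / C _ C: inserts after position(s) 7, 8: surofenepefok
surface: surofenepefok

cell VEL=ma, SUR=gu, NUM=so:
underlying: su-rofen-ke-og
1. b -> p, d -> t, g -> k, v -> f / _ #: fires at position(s) 11: surofenkeok
2. 0 -> e / C _ C: inserts after position(s) 7: surofenekeok
surface: surofenekeok

cell VEL=ma, SUR=ib, NUM=ak:
underlying: su-rofen-pf-fo
1. b -> p, d -> t, g -> k, v -> f / _ #: no change
2. 0 -> e / C _ C: inserts after position(s) 7, 8, 9: surofenepefefo
surface: surofenepefefo

cell VEL=ak, SUR=em, NUM=ak:
underlying: ime-rofen-pf-ba
1. b -> p, d -> t, g -> k, v -> f / _ #: no change
2. 0 -> e / C _ C: inserts after position(s) 8, 9, 10: imerofenepefeba
surface: imerofenepefeba

cell VEL=ma, SUR=ne, NUM=so:
underlying: su-rofen-ke-pt
1. b -> p, d -> t, g -> k, v -> f / _ #: no change
2. 0 -> e / C _ C: inserts after position(s) 7, 10: surofenekepet
surface: surofenekepet


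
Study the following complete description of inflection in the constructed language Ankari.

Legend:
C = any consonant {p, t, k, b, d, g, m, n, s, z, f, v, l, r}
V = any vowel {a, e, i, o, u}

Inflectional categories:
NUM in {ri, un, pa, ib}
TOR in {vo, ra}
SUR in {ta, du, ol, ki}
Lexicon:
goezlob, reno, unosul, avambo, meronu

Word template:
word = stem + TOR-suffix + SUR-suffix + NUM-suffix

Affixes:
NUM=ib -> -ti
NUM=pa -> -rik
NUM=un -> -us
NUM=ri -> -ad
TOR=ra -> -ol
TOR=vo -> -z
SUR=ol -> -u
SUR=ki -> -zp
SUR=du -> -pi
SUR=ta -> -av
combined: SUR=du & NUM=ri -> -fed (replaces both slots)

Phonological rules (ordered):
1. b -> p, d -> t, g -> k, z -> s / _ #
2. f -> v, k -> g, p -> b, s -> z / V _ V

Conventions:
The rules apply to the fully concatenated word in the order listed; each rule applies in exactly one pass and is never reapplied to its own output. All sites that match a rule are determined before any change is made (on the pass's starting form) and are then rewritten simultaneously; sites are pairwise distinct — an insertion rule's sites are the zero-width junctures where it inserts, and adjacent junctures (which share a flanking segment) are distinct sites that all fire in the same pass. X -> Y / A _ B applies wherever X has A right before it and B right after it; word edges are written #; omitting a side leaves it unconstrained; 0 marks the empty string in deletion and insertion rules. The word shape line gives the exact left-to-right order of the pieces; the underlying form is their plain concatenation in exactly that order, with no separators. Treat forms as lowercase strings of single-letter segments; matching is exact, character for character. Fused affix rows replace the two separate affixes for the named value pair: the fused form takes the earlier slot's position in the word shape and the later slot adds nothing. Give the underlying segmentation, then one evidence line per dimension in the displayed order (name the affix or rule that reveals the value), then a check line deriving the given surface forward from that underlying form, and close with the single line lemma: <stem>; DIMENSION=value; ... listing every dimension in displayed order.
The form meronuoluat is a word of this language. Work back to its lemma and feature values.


underlying: meronu-ol-u-ad
NUM=ri - signalled by the affix -ad
TOR=ra - signalled by the affix -ol
SUR=ol - signalled by the affix -u
check: meronuoluad -> meronuoluat -> meronuoluat
lemma: meronu; NUM=ri; TOR=ra; SUR=ol


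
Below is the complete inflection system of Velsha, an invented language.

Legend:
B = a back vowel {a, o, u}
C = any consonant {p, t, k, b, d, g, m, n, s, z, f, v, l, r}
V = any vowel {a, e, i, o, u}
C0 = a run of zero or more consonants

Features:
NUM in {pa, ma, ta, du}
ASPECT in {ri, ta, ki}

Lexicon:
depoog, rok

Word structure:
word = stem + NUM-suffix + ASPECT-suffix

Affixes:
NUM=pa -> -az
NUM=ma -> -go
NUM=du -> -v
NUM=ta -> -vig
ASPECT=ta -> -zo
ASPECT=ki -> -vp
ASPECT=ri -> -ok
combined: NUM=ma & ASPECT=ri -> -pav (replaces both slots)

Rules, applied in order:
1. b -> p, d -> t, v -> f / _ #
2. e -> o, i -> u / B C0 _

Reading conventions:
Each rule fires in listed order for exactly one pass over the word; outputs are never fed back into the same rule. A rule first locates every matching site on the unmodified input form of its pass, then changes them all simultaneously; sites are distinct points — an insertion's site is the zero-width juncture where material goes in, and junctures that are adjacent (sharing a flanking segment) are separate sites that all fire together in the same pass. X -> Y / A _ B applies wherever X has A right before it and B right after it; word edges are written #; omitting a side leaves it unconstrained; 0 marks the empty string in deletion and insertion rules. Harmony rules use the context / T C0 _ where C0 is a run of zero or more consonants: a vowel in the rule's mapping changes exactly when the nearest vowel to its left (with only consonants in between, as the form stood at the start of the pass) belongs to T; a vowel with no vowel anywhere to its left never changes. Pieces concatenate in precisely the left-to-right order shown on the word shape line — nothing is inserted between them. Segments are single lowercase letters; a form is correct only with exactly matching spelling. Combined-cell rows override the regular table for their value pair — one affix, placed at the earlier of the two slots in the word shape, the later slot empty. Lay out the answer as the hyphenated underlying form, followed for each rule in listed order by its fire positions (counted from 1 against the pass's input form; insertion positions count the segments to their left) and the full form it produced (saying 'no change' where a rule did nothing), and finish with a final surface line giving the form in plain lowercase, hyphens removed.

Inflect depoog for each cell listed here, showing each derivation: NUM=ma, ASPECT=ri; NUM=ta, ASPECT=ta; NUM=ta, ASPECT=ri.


cell NUM=ma, ASPECT=ri:
underlying: depoog-pav
1. b -> p, d -> t, v -> f / _ #: fires at position(s) 9: depoogpaf
2. e -> o, i -> u / B C0 _: no change
surface: depoogpaf

cell NUM=ta, ASPECT=ta:
underlying: depoog-vig-zo
1. b -> p, d -> t, v -> f / _ #: no change
2. e -> o, i -> u / B C0 _: fires at position(s) 8: depoogvugzo
surface: depoogvugzo

cell NUM=ta, ASPECT=ri:
underlying: depoog-vig-ok
1. b -> p, d -> t, v -> f / _ #: no change
2. e -> o, i -> u / B C0 _: fires at position(s) 8: depoogvugok
surface: depoogvugok


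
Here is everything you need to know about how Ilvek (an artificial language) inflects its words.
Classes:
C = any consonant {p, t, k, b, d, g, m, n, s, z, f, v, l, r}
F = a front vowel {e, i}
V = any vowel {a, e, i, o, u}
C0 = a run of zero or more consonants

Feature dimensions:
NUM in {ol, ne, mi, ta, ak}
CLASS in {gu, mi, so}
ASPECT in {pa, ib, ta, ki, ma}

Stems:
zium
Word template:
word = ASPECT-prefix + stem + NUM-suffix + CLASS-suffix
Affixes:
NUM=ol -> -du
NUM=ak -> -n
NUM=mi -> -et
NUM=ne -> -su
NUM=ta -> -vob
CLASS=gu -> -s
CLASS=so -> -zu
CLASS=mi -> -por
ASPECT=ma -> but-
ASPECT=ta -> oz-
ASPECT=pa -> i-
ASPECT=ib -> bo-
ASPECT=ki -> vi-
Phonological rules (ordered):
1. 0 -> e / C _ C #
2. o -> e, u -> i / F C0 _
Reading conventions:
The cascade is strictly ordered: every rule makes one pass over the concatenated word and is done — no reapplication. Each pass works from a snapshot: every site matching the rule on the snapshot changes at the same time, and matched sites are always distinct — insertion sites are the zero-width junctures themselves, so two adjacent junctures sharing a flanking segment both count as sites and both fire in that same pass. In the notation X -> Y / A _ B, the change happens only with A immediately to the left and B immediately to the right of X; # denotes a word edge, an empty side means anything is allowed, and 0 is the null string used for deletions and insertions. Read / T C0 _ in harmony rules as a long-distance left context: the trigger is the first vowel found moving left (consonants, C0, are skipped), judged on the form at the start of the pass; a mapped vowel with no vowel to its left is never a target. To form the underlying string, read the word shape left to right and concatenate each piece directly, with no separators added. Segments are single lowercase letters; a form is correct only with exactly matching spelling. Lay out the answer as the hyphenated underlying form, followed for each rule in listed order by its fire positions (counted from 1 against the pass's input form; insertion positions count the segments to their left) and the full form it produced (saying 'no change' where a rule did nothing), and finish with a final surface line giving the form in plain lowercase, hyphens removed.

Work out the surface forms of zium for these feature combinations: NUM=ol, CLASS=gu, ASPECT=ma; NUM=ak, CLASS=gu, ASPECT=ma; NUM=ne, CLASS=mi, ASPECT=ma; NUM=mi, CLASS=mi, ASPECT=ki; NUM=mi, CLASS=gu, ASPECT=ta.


cell NUM=ol, CLASS=gu, ASPECT=ma:
underlying: but-zium-du-s
1. 0 -> e / C _ C #: no change
2. o -> e, u -> i / F C0 _: fires at position(s) 6: butziimdus
surface: butziimdus

cell NUM=ak, CLASS=gu, ASPECT=ma:
underlying: but-zium-n-s
1. 0 -> e / C _ C #: inserts after position(s) 8: butziumnes
2. o -> e, u -> i / F C0 _: fires at position(s) 6: butziimnes
surface: butziimnes

cell NUM=ne, CLASS=mi, ASPECT=ma:
underlying: but-zium-su-por
1. 0 -> e / C _ C #: no change
2. o -> e, u -> i / F C0 _: fires at position(s) 6: butziimsupor
surface: butziimsupor

cell NUM=mi, CLASS=mi, ASPECT=ki:
underlying: vi-zium-et-por
1. 0 -> e / C _ C #: no change
2. o -> e, u -> i / F C0 _: fires at position(s) 5, 10: viziimetper
surface: viziimetper

cell NUM=mi, CLASS=gu, ASPECT=ta:
underlying: oz-zium-et-s
1. 0 -> e / C _ C #: inserts after position(s) 8: ozziumetes
2. o -> e, u -> i / F C0 _: fires at position(s) 5: ozziimetes
surface: ozziimetes


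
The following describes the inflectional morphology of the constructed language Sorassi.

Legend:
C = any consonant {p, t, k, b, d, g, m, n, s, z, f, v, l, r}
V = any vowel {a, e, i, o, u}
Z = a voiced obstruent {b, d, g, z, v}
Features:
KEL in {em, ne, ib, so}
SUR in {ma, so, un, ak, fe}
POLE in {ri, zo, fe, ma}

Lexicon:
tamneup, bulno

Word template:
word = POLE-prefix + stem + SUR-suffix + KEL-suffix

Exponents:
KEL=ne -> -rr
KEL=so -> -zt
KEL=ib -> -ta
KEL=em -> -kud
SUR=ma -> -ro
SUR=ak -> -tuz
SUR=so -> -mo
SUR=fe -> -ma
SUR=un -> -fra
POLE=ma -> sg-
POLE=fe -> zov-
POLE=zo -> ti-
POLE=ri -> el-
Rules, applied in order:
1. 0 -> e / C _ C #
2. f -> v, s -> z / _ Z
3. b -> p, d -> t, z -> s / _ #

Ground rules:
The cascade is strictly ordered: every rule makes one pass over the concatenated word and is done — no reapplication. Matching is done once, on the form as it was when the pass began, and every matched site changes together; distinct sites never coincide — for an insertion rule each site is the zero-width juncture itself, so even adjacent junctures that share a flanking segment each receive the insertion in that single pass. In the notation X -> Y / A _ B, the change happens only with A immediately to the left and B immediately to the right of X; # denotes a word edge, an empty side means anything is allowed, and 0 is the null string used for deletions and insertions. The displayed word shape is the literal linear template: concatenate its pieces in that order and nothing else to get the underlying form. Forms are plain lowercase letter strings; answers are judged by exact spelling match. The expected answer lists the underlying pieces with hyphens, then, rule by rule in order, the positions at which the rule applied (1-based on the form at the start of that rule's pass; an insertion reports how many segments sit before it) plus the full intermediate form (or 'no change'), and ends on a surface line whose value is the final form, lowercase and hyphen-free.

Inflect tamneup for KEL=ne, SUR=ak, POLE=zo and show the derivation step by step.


underlying: ti-tamneup-tuz-rr
1. 0 -> e / C _ C #: inserts after position(s) 13: titamneuptuzrer
2. f -> v, s -> z / _ Z: no change
3. b -> p, d -> t, z -> s / _ #: no change
surface: titamneuptuzrer


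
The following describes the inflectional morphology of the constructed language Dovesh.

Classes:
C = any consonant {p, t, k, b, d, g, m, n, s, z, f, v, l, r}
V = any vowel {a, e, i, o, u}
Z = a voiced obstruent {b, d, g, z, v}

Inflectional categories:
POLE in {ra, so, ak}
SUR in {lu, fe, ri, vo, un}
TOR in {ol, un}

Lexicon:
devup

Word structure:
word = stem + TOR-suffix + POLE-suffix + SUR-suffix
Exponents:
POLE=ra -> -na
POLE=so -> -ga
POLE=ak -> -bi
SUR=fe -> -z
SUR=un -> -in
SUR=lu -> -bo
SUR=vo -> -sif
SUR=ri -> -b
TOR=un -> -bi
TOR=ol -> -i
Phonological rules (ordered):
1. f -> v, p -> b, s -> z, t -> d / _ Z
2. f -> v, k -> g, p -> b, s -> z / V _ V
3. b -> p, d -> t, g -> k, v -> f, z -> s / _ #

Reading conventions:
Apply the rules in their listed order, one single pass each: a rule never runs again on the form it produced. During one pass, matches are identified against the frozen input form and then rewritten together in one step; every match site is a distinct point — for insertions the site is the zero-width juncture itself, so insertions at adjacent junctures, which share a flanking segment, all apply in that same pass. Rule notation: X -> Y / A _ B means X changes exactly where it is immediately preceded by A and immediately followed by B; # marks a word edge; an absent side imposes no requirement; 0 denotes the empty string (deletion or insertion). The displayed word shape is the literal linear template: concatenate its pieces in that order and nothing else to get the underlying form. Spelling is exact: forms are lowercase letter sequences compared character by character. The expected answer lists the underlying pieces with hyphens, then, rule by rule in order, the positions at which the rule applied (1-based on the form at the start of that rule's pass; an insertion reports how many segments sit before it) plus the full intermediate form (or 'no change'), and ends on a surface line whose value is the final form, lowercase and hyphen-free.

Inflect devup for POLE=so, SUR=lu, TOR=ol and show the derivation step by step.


underlying: devup-i-ga-bo
1. f -> v, p -> b, s -> z, t -> d / _ Z: no change
2. f -> v, k -> g, p -> b, s -> z / V _ V: fires at position(s) 5: devubigabo
3. b -> p, d -> t, g -> k, v -> f, z -> s / _ #: no change
surface: devubigabo


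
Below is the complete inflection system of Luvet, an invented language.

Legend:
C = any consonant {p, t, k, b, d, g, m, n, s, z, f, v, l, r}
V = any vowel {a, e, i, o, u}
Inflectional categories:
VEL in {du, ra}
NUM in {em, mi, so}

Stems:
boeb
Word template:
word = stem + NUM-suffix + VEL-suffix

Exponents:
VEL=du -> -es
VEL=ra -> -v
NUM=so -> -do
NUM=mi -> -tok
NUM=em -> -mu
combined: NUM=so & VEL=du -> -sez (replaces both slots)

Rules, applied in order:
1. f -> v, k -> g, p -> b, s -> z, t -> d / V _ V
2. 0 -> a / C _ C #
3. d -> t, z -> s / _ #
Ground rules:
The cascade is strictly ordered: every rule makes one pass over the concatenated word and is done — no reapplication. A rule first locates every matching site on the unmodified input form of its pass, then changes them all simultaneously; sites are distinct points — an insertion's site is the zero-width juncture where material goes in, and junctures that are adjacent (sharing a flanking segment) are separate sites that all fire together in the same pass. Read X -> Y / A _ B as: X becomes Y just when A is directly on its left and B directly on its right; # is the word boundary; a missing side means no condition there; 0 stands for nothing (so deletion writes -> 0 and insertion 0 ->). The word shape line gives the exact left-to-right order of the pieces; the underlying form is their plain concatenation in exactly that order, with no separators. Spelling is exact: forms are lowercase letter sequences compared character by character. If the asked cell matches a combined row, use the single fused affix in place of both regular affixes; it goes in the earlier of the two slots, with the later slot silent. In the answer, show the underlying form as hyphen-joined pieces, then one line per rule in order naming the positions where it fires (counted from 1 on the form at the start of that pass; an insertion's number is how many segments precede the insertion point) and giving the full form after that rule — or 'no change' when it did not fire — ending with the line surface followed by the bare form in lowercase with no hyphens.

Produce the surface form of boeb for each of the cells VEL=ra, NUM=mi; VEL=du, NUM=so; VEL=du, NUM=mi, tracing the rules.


cell VEL=ra, NUM=mi:
underlying: boeb-tok-v
1. f -> v, k -> g, p -> b, s -> z, t -> d / V _ V: no change
2. 0 -> a / C _ C #: inserts after position(s) 7: boebtokav
3. d -> t, z -> s / _ #: no change
surface: boebtokav

cell VEL=du, NUM=so:
underlying: boeb-sez
1. f -> v, k -> g, p -> b, s -> z, t -> d / V _ V: no change
2. 0 -> a / C _ C #: no change
3. d -> t, z -> s / _ #: fires at position(s) 7: boebses
surface: boebses

cell VEL=du, NUM=mi:
underlying: boeb-tok-es
1. f -> v, k -> g, p -> b, s -> z, t -> d / V _ V: fires at position(s) 7: boebtoges
2. 0 -> a / C _ C #: no change
3. d -> t, z -> s / _ #: no change
surface: boebtoges
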